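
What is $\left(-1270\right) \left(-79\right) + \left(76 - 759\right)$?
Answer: $99647$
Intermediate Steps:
$\left(-1270\right) \left(-79\right) + \left(76 - 759\right) = 100330 - 683 = 99647$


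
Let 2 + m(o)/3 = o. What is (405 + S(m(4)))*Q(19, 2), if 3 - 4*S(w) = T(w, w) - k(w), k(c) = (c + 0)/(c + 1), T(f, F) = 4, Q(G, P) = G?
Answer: 215441/28 ≈ 7694.3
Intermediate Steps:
m(o) = -6 + 3*o
k(c) = c/(1 + c)
S(w) = -1/4 + w/(4*(1 + w)) (S(w) = 3/4 - (4 - w/(1 + w))/4 = 3/4 + (-1 + w/(4*(1 + w))) = -1/4 + w/(4*(1 + w)))
(405 + S(m(4)))*Q(19, 2) = (405 - 1/(4 + 4*(-6 + 3*4)))*19 = (405 - 1/(4 + 4*(-6 + 12)))*19 = (405 - 1/(4 + 4*6))*19 = (405 - 1/(4 + 24))*19 = (405 - 1/28)*19 = (11339/28)*19 = 215441/28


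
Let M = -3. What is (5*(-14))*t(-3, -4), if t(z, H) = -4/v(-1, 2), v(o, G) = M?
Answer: -280/3 ≈ -93.333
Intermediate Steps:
v(o, G) = -3
t(z, H) = 4/3 (t(z, H) = -4/(-3) = -4*(-⅓) = 4/3)
(5*(-14))*t(-3, -4) = (5*(-14))*(4/3) = -70*4/3 = -280/3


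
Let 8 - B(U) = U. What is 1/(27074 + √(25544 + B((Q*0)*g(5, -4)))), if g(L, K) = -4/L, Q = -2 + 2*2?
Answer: 13537/366487962 - √1597/183243981 ≈ 3.6719e-5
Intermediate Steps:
Q = 2 (Q = -2 + 4 = 2)
B(U) = 8 - U
1/(27074 + √(25544 + B((Q*0)*g(5, -4)))) = 1/(27074 + √(25544 + (8 - 2*0*(-4/5)))) = 1/(27074 + √(25544 + (8 - 0*(-4*⅕)))) = 1/(27074 + √(25544 + (8 - 0*(-4)/5))) = 1/(27074 + √(25544 + (8 - 1*0))) = 1/(27074 + √(25544 + (8 + 0))) = 1/(27074 + √(25544 + 8)) = 1/(27074 + √25552) = 1/(27074 + 4*√1597)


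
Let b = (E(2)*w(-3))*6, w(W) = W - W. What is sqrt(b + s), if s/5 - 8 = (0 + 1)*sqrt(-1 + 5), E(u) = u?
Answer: 5*sqrt(2) ≈ 7.0711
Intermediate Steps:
w(W) = 0
b = 0 (b = (2*0)*6 = 0*6 = 0)
s = 50 (s = 40 + 5*((0 + 1)*sqrt(-1 + 5)) = 40 + 5*(1*sqrt(4)) = 40 + 5*(1*2) = 40 + 5*2 = 40 + 10 = 50)
sqrt(b + s) = sqrt(0 + 50) = sqrt(50) = 5*sqrt(2)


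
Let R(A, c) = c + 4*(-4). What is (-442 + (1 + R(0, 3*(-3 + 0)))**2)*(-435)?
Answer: -58290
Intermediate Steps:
R(A, c) = -16 + c (R(A, c) = c - 16 = -16 + c)
(-442 + (1 + R(0, 3*(-3 + 0)))**2)*(-435) = (-442 + (1 + (-16 + 3*(-3 + 0)))**2)*(-435) = (-442 + (1 + (-16 + 3*(-3)))**2)*(-435) = (-442 + (1 + (-16 - 9))**2)*(-435) = (-442 + (1 - 25)**2)*(-435) = (-442 + (-24)**2)*(-435) = (-442 + 576)*(-435) = 134*(-435) = -58290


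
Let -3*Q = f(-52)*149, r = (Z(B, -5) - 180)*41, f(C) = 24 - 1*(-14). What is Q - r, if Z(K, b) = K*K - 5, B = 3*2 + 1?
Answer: 11066/3 ≈ 3688.7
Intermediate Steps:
f(C) = 38 (f(C) = 24 + 14 = 38)
B = 7 (B = 6 + 1 = 7)
Z(K, b) = -5 + K² (Z(K, b) = K² - 5 = -5 + K²)
r = -5576 (r = ((-5 + 7²) - 180)*41 = ((-5 + 49) - 180)*41 = (44 - 180)*41 = -136*41 = -5576)
Q = -5662/3 (Q = -38*149/3 = -⅓*5662 = -5662/3 ≈ -1887.3)
Q - r = -5662/3 - 1*(-5576) = -5662/3 + 5576 = 11066/3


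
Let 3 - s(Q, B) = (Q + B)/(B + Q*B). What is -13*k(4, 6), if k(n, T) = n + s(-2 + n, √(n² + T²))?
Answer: -260/3 + √13/3 ≈ -85.465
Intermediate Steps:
s(Q, B) = 3 - (B + Q)/(B + B*Q) (s(Q, B) = 3 - (Q + B)/(B + Q*B) = 3 - (B + Q)/(B + B*Q))
k(n, T) = n + (2 - n + 2*√(T² + n²) + 3*√(T² + n²)*(-2 + n))/((-1 + n)*√(T² + n²)) (k(n, T) = n + (-(-2 + n) + 2*√(n² + T²) + 3*√(n² + T²)*(-2 + n))/((√(n² + T²))*(1 + (-2 + n))) = n + ((2 - n) + 2*√(T² + n²) + 3*√(T² + n²)*(-2 + n))/((√(T² + n²))*(-1 + n)) = n + (2 - n + 2*√(T² + n²) + 3*√(T² + n²)*(-2 + n))/(√(T² + n²)*(-1 + n)) = n + (2 - n + 2*√(T² + n²) + 3*√(T² + n²)*(-2 + n))/((-1 + n)*√(T² + n²)))
-13*k(4, 6) = -13*(2 - 1*4 - 4*√(6² + 4²) + 4²*√(6² + 4²) + 2*4*√(6² + 4²))/((-1 + 4)*√(6² + 4²)) = -13*(2 - 4 - 4*√(36 + 16) + 16*√(36 + 16) + 2*4*√(36 + 16))/(3*√(36 + 16)) = -13*(2 - 4 - 8*√13 + 16*√52 + 2*4*√52)/(3*√52) = -13*√13/26*(2 - 4 - 8*√13 + 16*(2*√13) + 2*4*(2*√13))/3 = -13*√13/26*(2 - 4 - 8*√13 + 32*√13 + 16*√13)/3 = -13*√13/26*(-2 + 40*√13)/3 = -√13*(-2 + 40*√13)/6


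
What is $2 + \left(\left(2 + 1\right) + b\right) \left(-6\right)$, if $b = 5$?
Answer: $-46$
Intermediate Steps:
$2 + \left(\left(2 + 1\right) + b\right) \left(-6\right) = 2 + \left(\left(2 + 1\right) + 5\right) \left(-6\right) = 2 + \left(3 + 5\right) \left(-6\right) = 2 + 8 \left(-6\right) = 2 - 48 = -46$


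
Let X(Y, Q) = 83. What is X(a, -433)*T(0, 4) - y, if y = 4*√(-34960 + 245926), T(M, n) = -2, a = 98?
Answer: -166 - 4*√210966 ≈ -2003.2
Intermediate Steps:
y = 4*√210966 ≈ 1837.2
X(a, -433)*T(0, 4) - y = 83*(-2) - 4*√210966 = -166 - 4*√210966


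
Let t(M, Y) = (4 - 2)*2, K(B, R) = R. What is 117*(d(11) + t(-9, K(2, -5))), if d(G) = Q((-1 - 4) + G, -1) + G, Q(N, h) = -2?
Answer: 1521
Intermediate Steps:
d(G) = -2 + G
t(M, Y) = 4 (t(M, Y) = 2*2 = 4)
117*(d(11) + t(-9, K(2, -5))) = 117*((-2 + 11) + 4) = 117*(9 + 4) = 117*13 = 1521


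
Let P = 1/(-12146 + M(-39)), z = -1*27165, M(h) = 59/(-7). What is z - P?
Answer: -2311225358/85081 ≈ -27165.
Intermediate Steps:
M(h) = -59/7 (M(h) = 59*(-⅐) = -59/7)
z = -27165
P = -7/85081 (P = 1/(-12146 - 59/7) = 1/(-85081/7) = -7/85081 ≈ -8.2275e-5)
z - P = -27165 - 1*(-7/85081) = -27165 + 7/85081 = -2311225358/85081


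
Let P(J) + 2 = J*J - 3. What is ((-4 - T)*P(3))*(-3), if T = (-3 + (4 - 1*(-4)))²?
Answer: 348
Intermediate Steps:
P(J) = -5 + J² (P(J) = -2 + (J*J - 3) = -2 + (J² - 3) = -2 + (-3 + J²) = -5 + J²)
T = 25 (T = (-3 + (4 + 4))² = (-3 + 8)² = 5² = 25)
((-4 - T)*P(3))*(-3) = ((-4 - 1*25)*(-5 + 3²))*(-3) = ((-4 - 25)*(-5 + 9))*(-3) = -29*4*(-3) = -116*(-3) = 348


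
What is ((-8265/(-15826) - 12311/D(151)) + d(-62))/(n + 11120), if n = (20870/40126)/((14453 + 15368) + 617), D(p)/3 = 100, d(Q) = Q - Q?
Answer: -9788876136485607/2686754245663639750 ≈ -0.0036434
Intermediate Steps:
d(Q) = 0
D(p) = 300 (D(p) = 3*100 = 300)
n = 10435/610677594 (n = (20870*(1/40126))/(29821 + 617) = (10435/20063)/30438 = (10435/20063)*(1/30438) = 10435/610677594 ≈ 1.7088e-5)
((-8265/(-15826) - 12311/D(151)) + d(-62))/(n + 11120) = ((-8265/(-15826) - 12311/300) + 0)/(10435/610677594 + 11120) = ((-8265*(-1/15826) - 12311*1/300) + 0)/(6790734855715/610677594) = ((8265/15826 - 12311/300) + 0)*(610677594/6790734855715) = (-96177193/2373900 + 0)*(610677594/6790734855715) = -96177193/2373900*610677594/6790734855715 = -9788876136485607/2686754245663639750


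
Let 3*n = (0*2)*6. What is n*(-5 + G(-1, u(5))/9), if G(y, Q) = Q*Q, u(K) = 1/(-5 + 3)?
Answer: 0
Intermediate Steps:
u(K) = -1/2 (u(K) = 1/(-2) = -1/2)
G(y, Q) = Q**2
n = 0 (n = ((0*2)*6)/3 = (0*6)/3 = (1/3)*0 = 0)
n*(-5 + G(-1, u(5))/9) = 0*(-5 + (-1/2)**2/9) = 0*(-5 + (1/4)*(1/9)) = 0*(-5 + 1/36) = 0*(-179/36) = 0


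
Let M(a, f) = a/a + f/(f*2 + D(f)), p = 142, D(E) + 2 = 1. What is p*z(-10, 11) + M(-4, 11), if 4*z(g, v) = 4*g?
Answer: -29788/21 ≈ -1418.5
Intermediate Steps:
z(g, v) = g (z(g, v) = (4*g)/4 = g)
D(E) = -1 (D(E) = -2 + 1 = -1)
M(a, f) = 1 + f/(-1 + 2*f) (M(a, f) = a/a + f/(f*2 - 1) = 1 + f/(2*f - 1) = 1 + f/(-1 + 2*f))
p*z(-10, 11) + M(-4, 11) = 142*(-10) + (-1 + 3*11)/(-1 + 2*11) = -1420 + (-1 + 33)/(-1 + 22) = -1420 + 32/21 = -29788/21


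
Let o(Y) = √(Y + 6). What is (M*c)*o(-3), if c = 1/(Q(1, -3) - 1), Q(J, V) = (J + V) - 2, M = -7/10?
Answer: 7*√3/50 ≈ 0.24249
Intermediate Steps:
M = -7/10 (M = -7*⅒ = -7/10 ≈ -0.70000)
o(Y) = √(6 + Y)
Q(J, V) = -2 + J + V
c = -⅕ (c = 1/((-2 + 1 - 3) - 1) = 1/(-4 - 1) = 1/(-5) = -⅕ ≈ -0.20000)
(M*c)*o(-3) = (-7/10*(-⅕))*√(6 - 3) = 7*√3/50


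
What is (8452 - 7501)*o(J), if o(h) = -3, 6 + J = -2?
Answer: -2853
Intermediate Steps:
J = -8 (J = -6 - 2 = -8)
(8452 - 7501)*o(J) = (8452 - 7501)*(-3) = 951*(-3) = -2853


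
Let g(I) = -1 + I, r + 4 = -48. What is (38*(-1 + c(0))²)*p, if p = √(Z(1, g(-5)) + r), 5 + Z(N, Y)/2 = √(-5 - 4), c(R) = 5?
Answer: 608*√(-62 + 6*I) ≈ 231.38 + 4793.0*I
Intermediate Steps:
r = -52 (r = -4 - 48 = -52)
Z(N, Y) = -10 + 6*I (Z(N, Y) = -10 + 2*√(-5 - 4) = -10 + 2*√(-9) = -10 + 2*(3*I) = -10 + 6*I)
p = √(-62 + 6*I) (p = √((-10 + 6*I) - 52) = √(-62 + 6*I) ≈ 0.38056 + 7.8832*I)
(38*(-1 + c(0))²)*p = (38*(-1 + 5)²)*√(-62 + 6*I) = (38*4²)*√(-62 + 6*I) = (38*16)*√(-62 + 6*I) = 608*√(-62 + 6*I)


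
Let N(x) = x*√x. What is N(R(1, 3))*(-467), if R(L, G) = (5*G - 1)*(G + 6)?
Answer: -176526*√14 ≈ -6.6050e+5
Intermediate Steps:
R(L, G) = (-1 + 5*G)*(6 + G)
N(x) = x^(3/2)
N(R(1, 3))*(-467) = (-6 + 5*3² + 29*3)^(3/2)*(-467) = (-6 + 5*9 + 87)^(3/2)*(-467) = (-6 + 45 + 87)^(3/2)*(-467) = 126^(3/2)*(-467) = (378*√14)*(-467) = -176526*√14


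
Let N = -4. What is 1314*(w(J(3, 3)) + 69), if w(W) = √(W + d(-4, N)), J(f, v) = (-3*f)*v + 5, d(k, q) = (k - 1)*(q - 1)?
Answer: 90666 + 1314*√3 ≈ 92942.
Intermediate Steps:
d(k, q) = (-1 + k)*(-1 + q)
J(f, v) = 5 - 3*f*v (J(f, v) = -3*f*v + 5 = 5 - 3*f*v)
w(W) = √(25 + W) (w(W) = √(W + (1 - 1*(-4) - 1*(-4) - 4*(-4))) = √(W + (1 + 4 + 4 + 16)) = √(W + 25) = √(25 + W))
1314*(w(J(3, 3)) + 69) = 1314*(√(25 + (5 - 3*3*3)) + 69) = 1314*(√(25 + (5 - 27)) + 69) = 1314*(√(25 - 22) + 69) = 1314*(√3 + 69) = 1314*(69 + √3) = 90666 + 1314*√3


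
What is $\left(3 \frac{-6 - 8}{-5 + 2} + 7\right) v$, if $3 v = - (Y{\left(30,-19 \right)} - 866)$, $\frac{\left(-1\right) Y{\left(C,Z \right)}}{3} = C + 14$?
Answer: $6986$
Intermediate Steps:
$Y{\left(C,Z \right)} = -42 - 3 C$ ($Y{\left(C,Z \right)} = - 3 \left(C + 14\right) = - 3 \left(14 + C\right) = -42 - 3 C$)
$v = \frac{998}{3}$ ($v = \frac{\left(-1\right) \left(\left(-42 - 90\right) - 866\right)}{3} = \frac{\left(-1\right) \left(-132 - 866\right)}{3} = \frac{\left(-1\right) \left(-998\right)}{3} = \frac{1}{3} \cdot 998 = \frac{998}{3} \approx 332.67$)
$\left(3 \frac{-6 - 8}{-5 + 2} + 7\right) v = \left(3 \frac{-6 - 8}{-5 + 2} + 7\right) \frac{998}{3} = \left(3 \left(- \frac{14}{-3}\right) + 7\right) \frac{998}{3} = \left(3 \left(\left(-14\right) \left(- \frac{1}{3}\right)\right) + 7\right) \frac{998}{3} = \left(3 \cdot \frac{14}{3} + 7\right) \frac{998}{3} = \left(14 + 7\right) \frac{998}{3} = 21 \cdot \frac{998}{3} = 6986$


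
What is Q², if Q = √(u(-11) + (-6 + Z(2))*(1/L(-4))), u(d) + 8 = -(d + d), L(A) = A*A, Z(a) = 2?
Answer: 55/4 ≈ 13.750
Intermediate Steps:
L(A) = A²
u(d) = -8 - 2*d (u(d) = -8 - (d + d) = -8 - 2*d)
Q = √55/2 (Q = √((-8 - 2*(-11)) + (-6 + 2)*(1/(-4)²)) = √((-8 + 22) - 4/16) = √(14 - 4/16) = √(14 - 4*1/16) = √(14 - ¼) = √(55/4) = √55/2 ≈ 3.7081)
Q² = (√55/2)² = 55/4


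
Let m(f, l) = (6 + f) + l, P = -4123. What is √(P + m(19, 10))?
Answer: 2*I*√1022 ≈ 63.938*I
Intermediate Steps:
m(f, l) = 6 + f + l
√(P + m(19, 10)) = √(-4123 + (6 + 19 + 10)) = √(-4123 + 35) = √(-4088) = 2*I*√1022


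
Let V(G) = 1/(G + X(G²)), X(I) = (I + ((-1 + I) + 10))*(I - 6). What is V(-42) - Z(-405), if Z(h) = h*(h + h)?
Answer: -2039816212199/6218004 ≈ -3.2805e+5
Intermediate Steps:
Z(h) = 2*h² (Z(h) = h*(2*h) = 2*h²)
X(I) = (-6 + I)*(9 + 2*I) (X(I) = (I + (9 + I))*(-6 + I) = (9 + 2*I)*(-6 + I) = (-6 + I)*(9 + 2*I))
V(G) = 1/(-54 + G - 3*G² + 2*G⁴) (V(G) = 1/(G + (-54 - 3*G² + 2*(G²)²)) = 1/(G + (-54 - 3*G² + 2*G⁴)) = 1/(-54 + G - 3*G² + 2*G⁴))
V(-42) - Z(-405) = 1/(-54 - 42 - 3*(-42)² + 2*(-42)⁴) - 2*(-405)² = 1/(-54 - 42 - 3*1764 + 2*3111696) - 2*164025 = 1/(-54 - 42 - 5292 + 6223392) - 1*328050 = 1/6218004 - 328050 = -2039816212199/6218004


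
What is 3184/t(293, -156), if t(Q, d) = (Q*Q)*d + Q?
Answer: -3184/13392151 ≈ -0.00023775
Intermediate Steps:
t(Q, d) = Q + d*Q² (t(Q, d) = Q²*d + Q = d*Q² + Q = Q + d*Q²)
3184/t(293, -156) = 3184/((293*(1 + 293*(-156)))) = 3184/((293*(1 - 45708))) = 3184/((293*(-45707))) = 3184/(-13392151) = 3184*(-1/13392151) = -3184/13392151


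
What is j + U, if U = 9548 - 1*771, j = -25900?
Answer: -17123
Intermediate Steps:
U = 8777 (U = 9548 - 771 = 8777)
j + U = -25900 + 8777 = -17123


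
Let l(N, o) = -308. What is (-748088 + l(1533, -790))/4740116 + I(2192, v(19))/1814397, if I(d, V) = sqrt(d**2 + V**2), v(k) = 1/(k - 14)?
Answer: -187099/1185029 + sqrt(120121601)/9071985 ≈ -0.15668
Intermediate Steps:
v(k) = 1/(-14 + k)
I(d, V) = sqrt(V**2 + d**2)
(-748088 + l(1533, -790))/4740116 + I(2192, v(19))/1814397 = (-748088 - 308)/4740116 + sqrt((1/(-14 + 19))**2 + 2192**2)/1814397 = -748396*1/4740116 + sqrt((1/5)**2 + 4804864)*(1/1814397) = -187099/1185029 + sqrt((1/5)**2 + 4804864)*(1/1814397) = -187099/1185029 + sqrt(1/25 + 4804864)*(1/1814397) = -187099/1185029 + sqrt(120121601/25)*(1/1814397) = -187099/1185029 + (sqrt(120121601)/5)*(1/1814397) = -187099/1185029 + sqrt(120121601)/9071985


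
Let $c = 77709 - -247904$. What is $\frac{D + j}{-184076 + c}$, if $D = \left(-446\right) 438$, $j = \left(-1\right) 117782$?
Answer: $- \frac{313130}{141537} \approx -2.2124$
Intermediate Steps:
$j = -117782$
$c = 325613$ ($c = 77709 + 247904 = 325613$)
$D = -195348$
$\frac{D + j}{-184076 + c} = \frac{-195348 - 117782}{-184076 + 325613} = - \frac{313130}{141537}$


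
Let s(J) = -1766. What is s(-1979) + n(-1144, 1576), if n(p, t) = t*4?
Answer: 4538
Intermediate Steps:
n(p, t) = 4*t
s(-1979) + n(-1144, 1576) = -1766 + 4*1576 = -1766 + 6304 = 4538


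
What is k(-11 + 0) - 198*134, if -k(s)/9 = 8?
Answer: -26604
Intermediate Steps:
k(s) = -72 (k(s) = -9*8 = -72)
k(-11 + 0) - 198*134 = -72 - 198*134 = -72 - 26532 = -26604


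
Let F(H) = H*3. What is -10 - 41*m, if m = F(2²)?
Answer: -502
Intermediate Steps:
F(H) = 3*H
m = 12 (m = 3*2² = 3*4 = 12)
-10 - 41*m = -10 - 41*12 = -10 - 492 = -502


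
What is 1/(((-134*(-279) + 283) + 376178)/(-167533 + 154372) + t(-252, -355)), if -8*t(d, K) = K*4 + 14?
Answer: 17548/2532265 ≈ 0.0069298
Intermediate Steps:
t(d, K) = -7/4 - K/2 (t(d, K) = -(K*4 + 14)/8 = -(4*K + 14)/8 = -(14 + 4*K)/8 = -7/4 - K/2)
1/(((-134*(-279) + 283) + 376178)/(-167533 + 154372) + t(-252, -355)) = 1/(((-134*(-279) + 283) + 376178)/(-167533 + 154372) + (-7/4 - ½*(-355))) = 1/(((37386 + 283) + 376178)/(-13161) + (-7/4 + 355/2)) = 1/((37669 + 376178)*(-1/13161) + 703/4) = 1/(413847*(-1/13161) + 703/4) = 1/(-137949/4387 + 703/4) = 1/(2532265/17548) = 17548/2532265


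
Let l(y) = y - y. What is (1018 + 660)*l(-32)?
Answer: 0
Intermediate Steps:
l(y) = 0
(1018 + 660)*l(-32) = (1018 + 660)*0 = 1678*0 = 0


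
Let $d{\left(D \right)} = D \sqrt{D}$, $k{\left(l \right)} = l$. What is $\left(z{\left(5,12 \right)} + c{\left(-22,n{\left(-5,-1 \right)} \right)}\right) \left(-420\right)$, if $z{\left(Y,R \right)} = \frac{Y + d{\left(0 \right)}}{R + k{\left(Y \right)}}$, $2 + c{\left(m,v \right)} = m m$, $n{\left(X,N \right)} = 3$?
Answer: $- \frac{3443580}{17} \approx -2.0256 \cdot 10^{5}$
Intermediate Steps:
$c{\left(m,v \right)} = -2 + m^{2}$ ($c{\left(m,v \right)} = -2 + m m = -2 + m^{2}$)
$d{\left(D \right)} = D^{\frac{3}{2}}$
$z{\left(Y,R \right)} = \frac{Y}{R + Y}$ ($z{\left(Y,R \right)} = \frac{Y + 0^{\frac{3}{2}}}{R + Y} = \frac{Y + 0}{R + Y} = \frac{Y}{R + Y}$)
$\left(z{\left(5,12 \right)} + c{\left(-22,n{\left(-5,-1 \right)} \right)}\right) \left(-420\right) = \left(\frac{5}{12 + 5} - \left(2 - \left(-22\right)^{2}\right)\right) \left(-420\right) = \left(\frac{5}{17} + \left(-2 + 484\right)\right) \left(-420\right) = \left(5 \cdot \frac{1}{17} + 482\right) \left(-420\right) = \left(\frac{5}{17} + 482\right) \left(-420\right) = \frac{8199}{17} \left(-420\right) = - \frac{3443580}{17}$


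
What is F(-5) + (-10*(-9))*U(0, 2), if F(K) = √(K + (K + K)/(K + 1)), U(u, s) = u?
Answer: I*√10/2 ≈ 1.5811*I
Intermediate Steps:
F(K) = √(K + 2*K/(1 + K)) (F(K) = √(K + (2*K)/(1 + K)) = √(K + 2*K/(1 + K)))
F(-5) + (-10*(-9))*U(0, 2) = √(-5*(3 - 5)/(1 - 5)) - 10*(-9)*0 = √(-5*(-2)/(-4)) + 90*0 = √(-5*(-¼)*(-2)) + 0 = √(-5/2) + 0 = I*√10/2 + 0 = I*√10/2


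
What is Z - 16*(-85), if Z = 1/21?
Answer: 28561/21 ≈ 1360.0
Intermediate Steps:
Z = 1/21 ≈ 0.047619
Z - 16*(-85) = 1/21 - 16*(-85) = 1/21 + 1360 = 28561/21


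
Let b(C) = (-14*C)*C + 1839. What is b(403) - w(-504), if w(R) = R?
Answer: -2271383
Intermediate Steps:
b(C) = 1839 - 14*C² (b(C) = -14*C² + 1839 = 1839 - 14*C²)
b(403) - w(-504) = (1839 - 14*403²) - 1*(-504) = (1839 - 14*162409) + 504 = (1839 - 2273726) + 504 = -2271887 + 504 = -2271383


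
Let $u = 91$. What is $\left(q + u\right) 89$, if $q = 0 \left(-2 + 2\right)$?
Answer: $8099$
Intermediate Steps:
$q = 0$ ($q = 0 \cdot 0 = 0$)
$\left(q + u\right) 89 = \left(0 + 91\right) 89 = 91 \cdot 89 = 8099$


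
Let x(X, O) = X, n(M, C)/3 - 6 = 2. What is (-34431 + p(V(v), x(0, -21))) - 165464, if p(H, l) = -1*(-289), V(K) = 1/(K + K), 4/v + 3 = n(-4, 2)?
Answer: -199606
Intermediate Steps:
n(M, C) = 24 (n(M, C) = 18 + 3*2 = 18 + 6 = 24)
v = 4/21 (v = 4/(-3 + 24) = 4/21 ≈ 0.19048)
V(K) = 1/(2*K)
p(H, l) = 289
(-34431 + p(V(v), x(0, -21))) - 165464 = (-34431 + 289) - 165464 = -34142 - 165464 = -199606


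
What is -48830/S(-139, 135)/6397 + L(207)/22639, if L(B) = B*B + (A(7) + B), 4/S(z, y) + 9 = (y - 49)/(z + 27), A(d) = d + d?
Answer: 333202062675/16220028496 ≈ 20.543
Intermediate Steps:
A(d) = 2*d
S(z, y) = 4/(-9 + (-49 + y)/(27 + z)) (S(z, y) = 4/(-9 + (y - 49)/(z + 27)) = 4/(-9 + (-49 + y)/(27 + z)))
L(B) = 14 + B + B² (L(B) = B*B + (2*7 + B) = B² + (14 + B) = 14 + B + B²)
-48830/S(-139, 135)/6397 + L(207)/22639 = -48830*(-292 + 135 - 9*(-139))/(4*(27 - 139))/6397 + (14 + 207 + 207²)/22639 = -48830/(4*(-112)/(-292 + 135 + 1251))*(1/6397) + (14 + 207 + 42849)*(1/22639) = -48830/(4*(-112)/1094)*(1/6397) + 43070*(1/22639) = -48830/(4*(1/1094)*(-112))*(1/6397) + 43070/22639 = -48830/(-224/547)*(1/6397) + 43070/22639 = -48830*(-547/224)*(1/6397) + 43070/22639 = (13355005/112)*(1/6397) + 43070/22639 = 13355005/716464 + 43070/22639 = 333202062675/16220028496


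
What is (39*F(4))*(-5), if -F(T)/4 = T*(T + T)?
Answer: 24960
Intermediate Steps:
F(T) = -8*T² (F(T) = -4*T*(T + T) = -4*T*2*T = -8*T²)
(39*F(4))*(-5) = (39*(-8*4²))*(-5) = (39*(-8*16))*(-5) = (39*(-128))*(-5) = -4992*(-5) = 24960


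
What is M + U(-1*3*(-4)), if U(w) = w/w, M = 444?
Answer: 445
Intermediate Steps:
U(w) = 1
M + U(-1*3*(-4)) = 444 + 1 = 445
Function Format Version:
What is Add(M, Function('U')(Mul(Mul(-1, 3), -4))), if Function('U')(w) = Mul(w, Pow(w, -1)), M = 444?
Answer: 445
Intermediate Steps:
Function('U')(w) = 1
Add(M, Function('U')(Mul(Mul(-1, 3), -4))) = Add(444, 1) = 445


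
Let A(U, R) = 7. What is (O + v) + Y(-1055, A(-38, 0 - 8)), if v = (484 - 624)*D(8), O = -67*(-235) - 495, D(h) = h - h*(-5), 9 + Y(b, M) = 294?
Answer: 8815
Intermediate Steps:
Y(b, M) = 285 (Y(b, M) = -9 + 294 = 285)
D(h) = 6*h (D(h) = h - (-5)*h = h + 5*h = 6*h)
O = 15250 (O = 15745 - 495 = 15250)
v = -6720 (v = (484 - 624)*(6*8) = -140*48 = -6720)
(O + v) + Y(-1055, A(-38, 0 - 8)) = (15250 - 6720) + 285 = 8530 + 285 = 8815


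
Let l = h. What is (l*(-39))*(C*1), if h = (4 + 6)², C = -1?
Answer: 3900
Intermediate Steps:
h = 100 (h = 10² = 100)
l = 100
(l*(-39))*(C*1) = (100*(-39))*(-1*1) = -3900*(-1) = 3900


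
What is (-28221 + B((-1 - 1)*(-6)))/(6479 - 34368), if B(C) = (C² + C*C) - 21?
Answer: 27954/27889 ≈ 1.0023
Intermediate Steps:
B(C) = -21 + 2*C² (B(C) = (C² + C²) - 21 = 2*C² - 21 = -21 + 2*C²)
(-28221 + B((-1 - 1)*(-6)))/(6479 - 34368) = (-28221 + (-21 + 2*((-1 - 1)*(-6))²))/(6479 - 34368) = (-28221 + (-21 + 2*(-2*(-6))²))/(-27889) = (-28221 + (-21 + 2*12²))*(-1/27889) = (-28221 + (-21 + 2*144))*(-1/27889) = (-28221 + (-21 + 288))*(-1/27889) = (-28221 + 267)*(-1/27889) = -27954*(-1/27889) = 27954/27889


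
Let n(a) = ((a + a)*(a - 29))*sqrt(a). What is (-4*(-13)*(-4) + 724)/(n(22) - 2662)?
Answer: -86/313 + 1204*sqrt(22)/37873 ≈ -0.12565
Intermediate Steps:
n(a) = 2*a**(3/2)*(-29 + a) (n(a) = ((2*a)*(-29 + a))*sqrt(a) = (2*a*(-29 + a))*sqrt(a) = 2*a**(3/2)*(-29 + a))
(-4*(-13)*(-4) + 724)/(n(22) - 2662) = (-4*(-13)*(-4) + 724)/(2*22**(3/2)*(-29 + 22) - 2662) = (52*(-4) + 724)/(2*(22*sqrt(22))*(-7) - 2662) = (-208 + 724)/(-308*sqrt(22) - 2662) = 516/(-2662 - 308*sqrt(22))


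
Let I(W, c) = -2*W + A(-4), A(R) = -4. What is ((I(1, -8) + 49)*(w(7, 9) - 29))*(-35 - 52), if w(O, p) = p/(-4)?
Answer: 467625/4 ≈ 1.1691e+5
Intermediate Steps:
w(O, p) = -p/4 (w(O, p) = p*(-1/4) = -p/4)
I(W, c) = -4 - 2*W (I(W, c) = -2*W - 4 = -4 - 2*W)
((I(1, -8) + 49)*(w(7, 9) - 29))*(-35 - 52) = (((-4 - 2*1) + 49)*(-1/4*9 - 29))*(-35 - 52) = (((-4 - 2) + 49)*(-9/4 - 29))*(-87) = ((-6 + 49)*(-125/4))*(-87) = (43*(-125/4))*(-87) = -5375/4*(-87) = 467625/4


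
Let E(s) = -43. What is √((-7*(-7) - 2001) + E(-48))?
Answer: I*√1995 ≈ 44.665*I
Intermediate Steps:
√((-7*(-7) - 2001) + E(-48)) = √((-7*(-7) - 2001) - 43) = √((49 - 2001) - 43) = √(-1952 - 43) = √(-1995) = I*√1995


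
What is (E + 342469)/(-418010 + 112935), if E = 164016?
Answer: -101297/61015 ≈ -1.6602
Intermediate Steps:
(E + 342469)/(-418010 + 112935) = (164016 + 342469)/(-418010 + 112935) = 506485/(-305075) = 506485*(-1/305075) = -101297/61015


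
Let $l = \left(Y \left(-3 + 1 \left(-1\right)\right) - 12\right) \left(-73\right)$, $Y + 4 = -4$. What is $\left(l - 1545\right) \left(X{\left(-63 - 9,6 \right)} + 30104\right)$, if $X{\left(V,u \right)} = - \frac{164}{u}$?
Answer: $- \frac{271141150}{3} \approx -9.038 \cdot 10^{7}$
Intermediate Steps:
$Y = -8$ ($Y = -4 - 4 = -8$)
$l = -1460$ ($l = \left(- 8 \left(-3 + 1 \left(-1\right)\right) - 12\right) \left(-73\right) = \left(- 8 \left(-3 - 1\right) - 12\right) \left(-73\right) = \left(\left(-8\right) \left(-4\right) - 12\right) \left(-73\right) = \left(32 - 12\right) \left(-73\right) = 20 \left(-73\right) = -1460$)
$\left(l - 1545\right) \left(X{\left(-63 - 9,6 \right)} + 30104\right) = \left(-1460 - 1545\right) \left(- \frac{164}{6} + 30104\right) = - 3005 \left(\left(-164\right) \frac{1}{6} + 30104\right) = - 3005 \left(- \frac{82}{3} + 30104\right) = \left(-3005\right) \frac{90230}{3} = - \frac{271141150}{3}$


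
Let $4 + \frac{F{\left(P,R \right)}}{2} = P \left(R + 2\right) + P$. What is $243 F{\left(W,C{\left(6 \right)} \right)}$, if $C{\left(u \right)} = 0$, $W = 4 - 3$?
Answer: $-486$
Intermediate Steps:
$W = 1$ ($W = 4 - 3 = 1$)
$F{\left(P,R \right)} = -8 + 2 P + 2 P \left(2 + R\right)$ ($F{\left(P,R \right)} = -8 + 2 \left(P \left(R + 2\right) + P\right) = -8 + 2 \left(P \left(2 + R\right) + P\right) = -8 + 2 \left(P + P \left(2 + R\right)\right) = -8 + \left(2 P + 2 P \left(2 + R\right)\right) = -8 + 2 P + 2 P \left(2 + R\right)$)
$243 F{\left(W,C{\left(6 \right)} \right)} = 243 \left(-8 + 6 \cdot 1 + 2 \cdot 1 \cdot 0\right) = 243 \left(-8 + 6 + 0\right) = 243 \left(-2\right) = -486$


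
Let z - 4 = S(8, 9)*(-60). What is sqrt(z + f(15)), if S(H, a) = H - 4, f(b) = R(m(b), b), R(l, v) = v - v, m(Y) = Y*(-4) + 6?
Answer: 2*I*sqrt(59) ≈ 15.362*I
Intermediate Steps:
m(Y) = 6 - 4*Y (m(Y) = -4*Y + 6 = 6 - 4*Y)
R(l, v) = 0
f(b) = 0
S(H, a) = -4 + H
z = -236 (z = 4 + (-4 + 8)*(-60) = 4 + 4*(-60) = 4 - 240 = -236)
sqrt(z + f(15)) = sqrt(-236 + 0) = sqrt(-236) = 2*I*sqrt(59)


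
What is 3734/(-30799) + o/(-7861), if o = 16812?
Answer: -547145762/242110939 ≈ -2.2599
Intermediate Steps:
3734/(-30799) + o/(-7861) = 3734/(-30799) + 16812/(-7861) = 3734*(-1/30799) + 16812*(-1/7861) = -3734/30799 - 16812/7861 = -547145762/242110939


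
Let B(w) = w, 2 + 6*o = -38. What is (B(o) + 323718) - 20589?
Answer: 909367/3 ≈ 3.0312e+5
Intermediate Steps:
o = -20/3 (o = -1/3 + (1/6)*(-38) = -1/3 - 19/3 = -20/3 ≈ -6.6667)
(B(o) + 323718) - 20589 = (-20/3 + 323718) - 20589 = 971134/3 - 20589 = 909367/3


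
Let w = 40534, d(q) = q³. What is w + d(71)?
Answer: 398445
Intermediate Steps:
w + d(71) = 40534 + 71³ = 40534 + 357911 = 398445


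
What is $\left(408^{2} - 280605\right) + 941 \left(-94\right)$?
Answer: $-202595$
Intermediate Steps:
$\left(408^{2} - 280605\right) + 941 \left(-94\right) = \left(166464 - 280605\right) - 88454 = -114141 - 88454 = -202595$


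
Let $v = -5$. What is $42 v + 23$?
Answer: $-187$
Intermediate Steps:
$42 v + 23 = 42 \left(-5\right) + 23 = -210 + 23 = -187$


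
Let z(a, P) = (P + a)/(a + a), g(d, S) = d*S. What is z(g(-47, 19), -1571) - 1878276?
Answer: -1677299236/893 ≈ -1.8783e+6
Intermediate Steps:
g(d, S) = S*d
z(a, P) = (P + a)/(2*a) (z(a, P) = (P + a)/((2*a)) = (P + a)*(1/(2*a)) = (P + a)/(2*a))
z(g(-47, 19), -1571) - 1878276 = (-1571 + 19*(-47))/(2*((19*(-47)))) - 1878276 = (½)*(-1571 - 893)/(-893) - 1878276 = (½)*(-1/893)*(-2464) - 1878276 = 1232/893 - 1878276 = -1677299236/893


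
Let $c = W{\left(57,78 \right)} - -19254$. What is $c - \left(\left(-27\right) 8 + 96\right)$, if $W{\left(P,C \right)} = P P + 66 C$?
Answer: $27771$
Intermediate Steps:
$W{\left(P,C \right)} = P^{2} + 66 C$
$c = 27651$ ($c = \left(57^{2} + 66 \cdot 78\right) - -19254 = \left(3249 + 5148\right) + 19254 = 8397 + 19254 = 27651$)
$c - \left(\left(-27\right) 8 + 96\right) = 27651 - \left(\left(-27\right) 8 + 96\right) = 27651 - \left(-216 + 96\right) = 27651 - -120 = 27651 + 120 = 27771$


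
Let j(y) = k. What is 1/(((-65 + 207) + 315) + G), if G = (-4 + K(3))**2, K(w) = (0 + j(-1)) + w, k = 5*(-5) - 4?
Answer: 1/1357 ≈ 0.00073692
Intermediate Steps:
k = -29 (k = -25 - 4 = -29)
j(y) = -29
K(w) = -29 + w (K(w) = (0 - 29) + w = -29 + w)
G = 900 (G = (-4 + (-29 + 3))**2 = (-4 - 26)**2 = (-30)**2 = 900)
1/(((-65 + 207) + 315) + G) = 1/(((-65 + 207) + 315) + 900) = 1/((142 + 315) + 900) = 1/(457 + 900) = 1/1357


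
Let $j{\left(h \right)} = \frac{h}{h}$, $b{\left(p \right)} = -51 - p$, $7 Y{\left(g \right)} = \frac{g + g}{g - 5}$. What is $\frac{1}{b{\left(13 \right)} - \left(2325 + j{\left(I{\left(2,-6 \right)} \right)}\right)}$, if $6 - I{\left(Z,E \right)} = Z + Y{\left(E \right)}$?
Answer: $- \frac{1}{2390} \approx -0.00041841$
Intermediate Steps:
$Y{\left(g \right)} = \frac{2 g}{7 \left(-5 + g\right)}$ ($Y{\left(g \right)} = \frac{\left(g + g\right) \frac{1}{g - 5}}{7} = \frac{2 g \frac{1}{-5 + g}}{7} = \frac{2 g}{7 \left(-5 + g\right)}$)
$I{\left(Z,E \right)} = 6 - Z - \frac{2 E}{7 \left(-5 + E\right)}$ ($I{\left(Z,E \right)} = 6 - \left(Z + \frac{2 E}{7 \left(-5 + E\right)}\right) = 6 - Z - \frac{2 E}{7 \left(-5 + E\right)}$)
$j{\left(h \right)} = 1$
$\frac{1}{b{\left(13 \right)} - \left(2325 + j{\left(I{\left(2,-6 \right)} \right)}\right)} = \frac{1}{\left(-51 - 13\right) - 2326} = \frac{1}{-64 - 2326} = \frac{1}{-2390} = - \frac{1}{2390}$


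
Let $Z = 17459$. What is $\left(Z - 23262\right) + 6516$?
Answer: $713$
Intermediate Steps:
$\left(Z - 23262\right) + 6516 = \left(17459 - 23262\right) + 6516 = -5803 + 6516 = 713$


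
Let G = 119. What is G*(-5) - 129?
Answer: -724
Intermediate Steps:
G*(-5) - 129 = 119*(-5) - 129 = -595 - 129 = -724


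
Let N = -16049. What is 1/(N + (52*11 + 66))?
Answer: -1/15411 ≈ -6.4889e-5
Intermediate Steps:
1/(N + (52*11 + 66)) = 1/(-16049 + (52*11 + 66)) = 1/(-16049 + (572 + 66)) = 1/(-16049 + 638) = 1/(-15411) = -1/15411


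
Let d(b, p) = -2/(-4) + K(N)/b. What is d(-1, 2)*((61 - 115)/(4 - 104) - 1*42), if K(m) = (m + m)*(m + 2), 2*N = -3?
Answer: -2073/25 ≈ -82.920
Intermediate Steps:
N = -3/2 (N = (½)*(-3) = -3/2 ≈ -1.5000)
K(m) = 2*m*(2 + m) (K(m) = (2*m)*(2 + m) = 2*m*(2 + m))
d(b, p) = ½ - 3/(2*b) (d(b, p) = -2/(-4) + (2*(-3/2)*(2 - 3/2))/b = -2*(-¼) + (2*(-3/2)*(½))/b = ½ - 3/(2*b))
d(-1, 2)*((61 - 115)/(4 - 104) - 1*42) = ((½)*(-3 - 1)/(-1))*((61 - 115)/(4 - 104) - 1*42) = ((½)*(-1)*(-4))*(-54/(-100) - 42) = 2*(-54*(-1/100) - 42) = 2*(27/50 - 42) = 2*(-2073/50) = -2073/25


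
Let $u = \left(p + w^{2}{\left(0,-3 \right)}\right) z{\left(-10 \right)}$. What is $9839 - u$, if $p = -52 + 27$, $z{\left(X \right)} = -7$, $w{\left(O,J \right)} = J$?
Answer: $9727$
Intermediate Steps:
$p = -25$
$u = 112$ ($u = \left(-25 + \left(-3\right)^{2}\right) \left(-7\right) = \left(-25 + 9\right) \left(-7\right) = \left(-16\right) \left(-7\right) = 112$)
$9839 - u = 9839 - 112 = 9727$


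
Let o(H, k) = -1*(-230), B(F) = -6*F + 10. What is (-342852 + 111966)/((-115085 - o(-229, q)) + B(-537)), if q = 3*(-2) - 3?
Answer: 76962/37361 ≈ 2.0600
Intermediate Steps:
q = -9 (q = -6 - 3 = -9)
B(F) = 10 - 6*F
o(H, k) = 230
(-342852 + 111966)/((-115085 - o(-229, q)) + B(-537)) = (-342852 + 111966)/((-115085 - 1*230) + (10 - 6*(-537))) = -230886/((-115085 - 230) + (10 + 3222)) = -230886/(-115315 + 3232) = -230886/(-112083) = -230886*(-1/112083) = 76962/37361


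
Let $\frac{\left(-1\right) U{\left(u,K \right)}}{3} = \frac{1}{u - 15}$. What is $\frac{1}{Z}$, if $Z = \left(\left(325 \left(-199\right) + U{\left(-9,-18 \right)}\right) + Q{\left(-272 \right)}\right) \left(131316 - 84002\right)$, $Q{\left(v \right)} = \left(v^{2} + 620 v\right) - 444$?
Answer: $- \frac{4}{30238353743} \approx -1.3228 \cdot 10^{-10}$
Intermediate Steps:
$Q{\left(v \right)} = -444 + v^{2} + 620 v$
$U{\left(u,K \right)} = - \frac{3}{-15 + u}$ ($U{\left(u,K \right)} = - \frac{3}{u - 15} = - \frac{3}{-15 + u}$)
$Z = - \frac{30238353743}{4}$ ($Z = \left(\left(325 \left(-199\right) - \frac{3}{-15 - 9}\right) + \left(-444 + \left(-272\right)^{2} + 620 \left(-272\right)\right)\right) \left(131316 - 84002\right) = \left(\left(-64675 - \frac{3}{-24}\right) - 95100\right) 47314 = \left(\left(-64675 - - \frac{1}{8}\right) - 95100\right) 47314 = \left(\left(-64675 + \frac{1}{8}\right) - 95100\right) 47314 = \left(- \frac{517399}{8} - 95100\right) 47314 = \left(- \frac{1278199}{8}\right) 47314 = - \frac{30238353743}{4} \approx -7.5596 \cdot 10^{9}$)
$\frac{1}{Z} = \frac{1}{- \frac{30238353743}{4}} = - \frac{4}{30238353743}$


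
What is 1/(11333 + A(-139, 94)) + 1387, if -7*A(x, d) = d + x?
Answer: 110094519/79376 ≈ 1387.0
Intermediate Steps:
A(x, d) = -d/7 - x/7 (A(x, d) = -(d + x)/7 = -d/7 - x/7)
1/(11333 + A(-139, 94)) + 1387 = 1/(11333 + (-1/7*94 - 1/7*(-139))) + 1387 = 1/(11333 + (-94/7 + 139/7)) + 1387 = 1/(11333 + 45/7) + 1387 = 1/(79376/7) + 1387 = 7/79376 + 1387 = 110094519/79376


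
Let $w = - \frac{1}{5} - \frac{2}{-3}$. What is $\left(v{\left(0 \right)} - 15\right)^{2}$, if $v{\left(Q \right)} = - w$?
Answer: $\frac{53824}{225} \approx 239.22$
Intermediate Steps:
$w = \frac{7}{15}$ ($w = \left(-1\right) \frac{1}{5} - - \frac{2}{3} = - \frac{1}{5} + \frac{2}{3} = \frac{7}{15} \approx 0.46667$)
$v{\left(Q \right)} = - \frac{7}{15}$ ($v{\left(Q \right)} = \left(-1\right) \frac{7}{15} = - \frac{7}{15}$)
$\left(v{\left(0 \right)} - 15\right)^{2} = \left(- \frac{7}{15} - 15\right)^{2} = \left(- \frac{232}{15}\right)^{2} = \frac{53824}{225}$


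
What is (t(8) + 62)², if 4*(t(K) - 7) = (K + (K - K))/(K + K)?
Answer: 305809/64 ≈ 4778.3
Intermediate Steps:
t(K) = 57/8 (t(K) = 7 + ((K + (K - K))/(K + K))/4 = 7 + ((K + 0)/((2*K)))/4 = 7 + (K*(1/(2*K)))/4 = 7 + (¼)*(½) = 7 + ⅛ = 57/8)
(t(8) + 62)² = (57/8 + 62)² = (553/8)² = 305809/64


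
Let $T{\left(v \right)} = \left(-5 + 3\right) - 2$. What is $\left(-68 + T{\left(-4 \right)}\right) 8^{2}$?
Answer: $-4608$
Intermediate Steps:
$T{\left(v \right)} = -4$ ($T{\left(v \right)} = -2 - 2 = -4$)
$\left(-68 + T{\left(-4 \right)}\right) 8^{2} = \left(-68 - 4\right) 8^{2} = \left(-72\right) 64 = -4608$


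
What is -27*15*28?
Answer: -11340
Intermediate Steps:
-27*15*28 = -405*28 = -11340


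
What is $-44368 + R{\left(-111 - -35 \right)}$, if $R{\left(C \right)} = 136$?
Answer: $-44232$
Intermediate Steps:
$-44368 + R{\left(-111 - -35 \right)} = -44368 + 136 = -44232$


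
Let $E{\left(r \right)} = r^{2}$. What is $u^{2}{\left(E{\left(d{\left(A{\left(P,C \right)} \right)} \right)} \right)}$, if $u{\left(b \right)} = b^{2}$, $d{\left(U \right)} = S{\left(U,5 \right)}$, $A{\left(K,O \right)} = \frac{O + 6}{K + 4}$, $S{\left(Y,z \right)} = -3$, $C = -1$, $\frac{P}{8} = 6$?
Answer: $6561$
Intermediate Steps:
$P = 48$ ($P = 8 \cdot 6 = 48$)
$A{\left(K,O \right)} = \frac{6 + O}{4 + K}$
$d{\left(U \right)} = -3$
$u^{2}{\left(E{\left(d{\left(A{\left(P,C \right)} \right)} \right)} \right)} = \left(\left(\left(-3\right)^{2}\right)^{2}\right)^{2} = \left(9^{2}\right)^{2} = 81^{2} = 6561$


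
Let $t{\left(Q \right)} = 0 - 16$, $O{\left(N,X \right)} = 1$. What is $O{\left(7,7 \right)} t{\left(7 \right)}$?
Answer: $-16$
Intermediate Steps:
$t{\left(Q \right)} = -16$
$O{\left(7,7 \right)} t{\left(7 \right)} = 1 \left(-16\right) = -16$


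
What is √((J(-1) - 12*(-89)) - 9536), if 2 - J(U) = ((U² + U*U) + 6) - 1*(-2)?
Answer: 2*I*√2119 ≈ 92.065*I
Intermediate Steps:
J(U) = -6 - 2*U² (J(U) = 2 - (((U² + U*U) + 6) - 1*(-2)) = 2 - (((U² + U²) + 6) + 2) = 2 - ((2*U² + 6) + 2) = 2 - ((6 + 2*U²) + 2) = 2 - (8 + 2*U²) = 2 + (-8 - 2*U²) = -6 - 2*U²)
√((J(-1) - 12*(-89)) - 9536) = √(((-6 - 2*(-1)²) - 12*(-89)) - 9536) = √(((-6 - 2*1) + 1068) - 9536) = √(((-6 - 2) + 1068) - 9536) = √((-8 + 1068) - 9536) = √(1060 - 9536) = √(-8476) = 2*I*√2119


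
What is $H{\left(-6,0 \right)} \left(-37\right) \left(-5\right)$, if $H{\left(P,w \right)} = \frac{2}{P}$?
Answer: $- \frac{185}{3} \approx -61.667$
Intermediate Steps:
$H{\left(-6,0 \right)} \left(-37\right) \left(-5\right) = \frac{2}{-6} \left(-37\right) \left(-5\right) = 2 \left(- \frac{1}{6}\right) \left(-37\right) \left(-5\right) = \left(- \frac{1}{3}\right) \left(-37\right) \left(-5\right) = \frac{37}{3} \left(-5\right) = - \frac{185}{3}$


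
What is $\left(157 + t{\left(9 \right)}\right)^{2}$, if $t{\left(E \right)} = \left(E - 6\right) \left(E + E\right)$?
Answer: $44521$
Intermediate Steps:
$t{\left(E \right)} = 2 E \left(-6 + E\right)$ ($t{\left(E \right)} = \left(-6 + E\right) 2 E = 2 E \left(-6 + E\right)$)
$\left(157 + t{\left(9 \right)}\right)^{2} = \left(157 + 2 \cdot 9 \left(-6 + 9\right)\right)^{2} = \left(157 + 2 \cdot 9 \cdot 3\right)^{2} = \left(157 + 54\right)^{2} = 211^{2} = 44521$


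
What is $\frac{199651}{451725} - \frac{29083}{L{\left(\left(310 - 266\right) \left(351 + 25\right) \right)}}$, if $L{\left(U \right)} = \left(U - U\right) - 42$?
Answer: $\frac{4381967839}{6324150} \approx 692.89$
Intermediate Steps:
$L{\left(U \right)} = -42$ ($L{\left(U \right)} = 0 - 42 = -42$)
$\frac{199651}{451725} - \frac{29083}{L{\left(\left(310 - 266\right) \left(351 + 25\right) \right)}} = \frac{199651}{451725} - \frac{29083}{-42} = 199651 \cdot \frac{1}{451725} - - \frac{29083}{42} = \frac{199651}{451725} + \frac{29083}{42} = \frac{4381967839}{6324150}$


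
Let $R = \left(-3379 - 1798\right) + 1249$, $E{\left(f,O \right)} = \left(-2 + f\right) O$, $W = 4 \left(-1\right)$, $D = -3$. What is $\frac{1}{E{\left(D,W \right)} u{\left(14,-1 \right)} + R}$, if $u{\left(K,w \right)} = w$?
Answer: $- \frac{1}{3948} \approx -0.00025329$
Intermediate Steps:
$W = -4$
$E{\left(f,O \right)} = O \left(-2 + f\right)$
$R = -3928$ ($R = -5177 + 1249 = -3928$)
$\frac{1}{E{\left(D,W \right)} u{\left(14,-1 \right)} + R} = \frac{1}{- 4 \left(-2 - 3\right) \left(-1\right) - 3928} = \frac{1}{\left(-4\right) \left(-5\right) \left(-1\right) - 3928} = \frac{1}{20 \left(-1\right) - 3928} = \frac{1}{-20 - 3928} = \frac{1}{-3948} = - \frac{1}{3948}$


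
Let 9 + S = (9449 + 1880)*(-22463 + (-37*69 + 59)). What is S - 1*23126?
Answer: -282760988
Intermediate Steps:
S = -282737862 (S = -9 + (9449 + 1880)*(-22463 + (-37*69 + 59)) = -9 + 11329*(-22463 + (-2553 + 59)) = -9 + 11329*(-22463 - 2494) = -9 + 11329*(-24957) = -9 - 282737853 = -282737862)
S - 1*23126 = -282737862 - 1*23126 = -282737862 - 23126 = -282760988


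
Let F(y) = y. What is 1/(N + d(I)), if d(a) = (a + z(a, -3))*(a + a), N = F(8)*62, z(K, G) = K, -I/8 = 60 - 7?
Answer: 1/719600 ≈ 1.3897e-6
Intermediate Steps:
I = -424 (I = -8*(60 - 7) = -8*53 = -424)
N = 496 (N = 8*62 = 496)
d(a) = 4*a**2 (d(a) = (a + a)*(a + a) = (2*a)*(2*a) = 4*a**2)
1/(N + d(I)) = 1/(496 + 4*(-424)**2) = 1/(496 + 4*179776) = 1/(496 + 719104) = 1/719600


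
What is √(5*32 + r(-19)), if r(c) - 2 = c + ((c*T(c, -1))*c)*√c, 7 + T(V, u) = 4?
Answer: √(143 - 1083*I*√19) ≈ 49.325 - 47.853*I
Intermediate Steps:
T(V, u) = -3 (T(V, u) = -7 + 4 = -3)
r(c) = 2 + c - 3*c^(5/2) (r(c) = 2 + (c + ((c*(-3))*c)*√c) = 2 + (c + ((-3*c)*c)*√c) = 2 + (c + (-3*c²)*√c) = 2 + (c - 3*c^(5/2)) = 2 + c - 3*c^(5/2))
√(5*32 + r(-19)) = √(5*32 + (2 - 19 - 1083*I*√19)) = √(160 + (2 - 19 - 1083*I*√19)) = √(160 + (-17 - 1083*I*√19)) = √(143 - 1083*I*√19)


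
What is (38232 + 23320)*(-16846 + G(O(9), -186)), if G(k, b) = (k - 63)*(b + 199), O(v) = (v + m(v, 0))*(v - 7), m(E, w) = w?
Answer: -1072912912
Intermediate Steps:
O(v) = v*(-7 + v) (O(v) = (v + 0)*(v - 7) = v*(-7 + v))
G(k, b) = (-63 + k)*(199 + b)
(38232 + 23320)*(-16846 + G(O(9), -186)) = (38232 + 23320)*(-16846 + (-12537 - 63*(-186) + 199*(9*(-7 + 9)) - 1674*(-7 + 9))) = 61552*(-16846 + (-12537 + 11718 + 199*(9*2) - 1674*2)) = 61552*(-16846 + (-12537 + 11718 + 199*18 - 186*18)) = 61552*(-16846 + (-12537 + 11718 + 3582 - 3348)) = 61552*(-16846 - 585) = 61552*(-17431) = -1072912912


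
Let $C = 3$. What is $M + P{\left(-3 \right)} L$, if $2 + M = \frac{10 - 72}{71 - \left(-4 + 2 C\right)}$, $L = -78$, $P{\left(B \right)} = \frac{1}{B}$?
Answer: $\frac{1594}{69} \approx 23.101$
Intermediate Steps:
$M = - \frac{200}{69}$ ($M = -2 + \frac{10 - 72}{71 + \left(\left(-2\right) 3 + 4\right)} = -2 - \frac{62}{71 + \left(-6 + 4\right)} = -2 - \frac{62}{71 - 2} = -2 - \frac{62}{69} = - \frac{200}{69} \approx -2.8986$)
$M + P{\left(-3 \right)} L = - \frac{200}{69} + \frac{1}{-3} \left(-78\right) = - \frac{200}{69} - -26 = - \frac{200}{69} + 26 = \frac{1594}{69}$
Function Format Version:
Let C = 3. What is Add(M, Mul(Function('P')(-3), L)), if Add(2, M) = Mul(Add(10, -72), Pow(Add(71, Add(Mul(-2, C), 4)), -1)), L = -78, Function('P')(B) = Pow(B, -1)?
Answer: Rational(1594, 69) ≈ 23.101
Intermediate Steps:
M = Rational(-200, 69) (M = Add(-2, Mul(Add(10, -72), Pow(Add(71, Add(Mul(-2, 3), 4)), -1))) = Add(-2, Mul(-62, Pow(Add(71, Add(-6, 4)), -1))) = Add(-2, Mul(-62, Pow(Add(71, -2), -1))) = Add(-2, Mul(-62, Pow(69, -1))) = Add(-2, Mul(-62, Rational(1, 69))) = Add(-2, Rational(-62, 69)) = Rational(-200, 69) ≈ -2.8986)
Add(M, Mul(Function('P')(-3), L)) = Add(Rational(-200, 69), Mul(Pow(-3, -1), -78)) = Add(Rational(-200, 69), Mul(Rational(-1, 3), -78)) = Add(Rational(-200, 69), 26) = Rational(1594, 69)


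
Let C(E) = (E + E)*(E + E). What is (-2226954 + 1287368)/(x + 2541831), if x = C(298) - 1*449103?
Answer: -469793/1223972 ≈ -0.38383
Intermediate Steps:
C(E) = 4*E**2 (C(E) = (2*E)*(2*E) = 4*E**2)
x = -93887 (x = 4*298**2 - 1*449103 = 4*88804 - 449103 = 355216 - 449103 = -93887)
(-2226954 + 1287368)/(x + 2541831) = (-2226954 + 1287368)/(-93887 + 2541831) = -939586/2447944 = -939586*1/2447944 = -469793/1223972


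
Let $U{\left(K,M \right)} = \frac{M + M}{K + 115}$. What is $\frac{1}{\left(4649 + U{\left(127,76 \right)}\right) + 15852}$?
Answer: $\frac{121}{2480697} \approx 4.8777 \cdot 10^{-5}$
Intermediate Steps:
$U{\left(K,M \right)} = \frac{2 M}{115 + K}$
$\frac{1}{\left(4649 + U{\left(127,76 \right)}\right) + 15852} = \frac{1}{\left(4649 + 2 \cdot 76 \frac{1}{115 + 127}\right) + 15852} = \frac{1}{\left(4649 + 2 \cdot 76 \cdot \frac{1}{242}\right) + 15852} = \frac{1}{\left(4649 + \frac{76}{121}\right) + 15852} = \frac{1}{\frac{562605}{121} + 15852} = \frac{1}{\frac{2480697}{121}} = \frac{121}{2480697}$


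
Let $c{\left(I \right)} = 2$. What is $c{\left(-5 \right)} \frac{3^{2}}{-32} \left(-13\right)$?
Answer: $\frac{117}{16} \approx 7.3125$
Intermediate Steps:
$c{\left(-5 \right)} \frac{3^{2}}{-32} \left(-13\right) = 2 \frac{3^{2}}{-32} \left(-13\right) = 2 \cdot 9 \left(- \frac{1}{32}\right) \left(-13\right) = 2 \left(- \frac{9}{32}\right) \left(-13\right) = \left(- \frac{9}{16}\right) \left(-13\right) = \frac{117}{16}$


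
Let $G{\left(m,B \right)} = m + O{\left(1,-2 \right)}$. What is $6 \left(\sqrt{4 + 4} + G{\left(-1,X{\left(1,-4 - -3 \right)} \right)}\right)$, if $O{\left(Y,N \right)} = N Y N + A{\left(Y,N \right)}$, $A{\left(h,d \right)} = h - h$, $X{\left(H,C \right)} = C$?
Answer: $18 + 12 \sqrt{2} \approx 34.971$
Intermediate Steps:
$A{\left(h,d \right)} = 0$
$O{\left(Y,N \right)} = Y N^{2}$ ($O{\left(Y,N \right)} = N Y N + 0 = Y N^{2} + 0 = Y N^{2}$)
$G{\left(m,B \right)} = 4 + m$ ($G{\left(m,B \right)} = m + 1 \left(-2\right)^{2} = m + 1 \cdot 4 = m + 4 = 4 + m$)
$6 \left(\sqrt{4 + 4} + G{\left(-1,X{\left(1,-4 - -3 \right)} \right)}\right) = 6 \left(\sqrt{4 + 4} + \left(4 - 1\right)\right) = 6 \left(\sqrt{8} + 3\right) = 6 \left(2 \sqrt{2} + 3\right) = 6 \left(3 + 2 \sqrt{2}\right) = 18 + 12 \sqrt{2}$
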